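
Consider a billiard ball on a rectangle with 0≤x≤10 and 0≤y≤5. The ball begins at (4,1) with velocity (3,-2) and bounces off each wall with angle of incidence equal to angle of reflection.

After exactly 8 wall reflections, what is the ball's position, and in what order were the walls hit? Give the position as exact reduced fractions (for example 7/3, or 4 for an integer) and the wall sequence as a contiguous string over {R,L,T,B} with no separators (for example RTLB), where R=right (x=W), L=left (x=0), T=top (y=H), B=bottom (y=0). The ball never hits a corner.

Final position: (9/2,0)
Wall sequence: BRTLBTRB

1. t=1/2 → B at (11/2,0); v=(3,2)
2. t=3/2 → R at (10,3); v=(-3,2)
3. t=1 → T at (7,5); v=(-3,-2)
4. t=7/3 → L at (0,1/3); v=(3,-2)
5. t=1/6 → B at (1/2,0); v=(3,2)
6. t=5/2 → T at (8,5); v=(3,-2)
7. t=2/3 → R at (10,11/3); v=(-3,-2)
8. t=11/6 → B at (9/2,0); v=(-3,2)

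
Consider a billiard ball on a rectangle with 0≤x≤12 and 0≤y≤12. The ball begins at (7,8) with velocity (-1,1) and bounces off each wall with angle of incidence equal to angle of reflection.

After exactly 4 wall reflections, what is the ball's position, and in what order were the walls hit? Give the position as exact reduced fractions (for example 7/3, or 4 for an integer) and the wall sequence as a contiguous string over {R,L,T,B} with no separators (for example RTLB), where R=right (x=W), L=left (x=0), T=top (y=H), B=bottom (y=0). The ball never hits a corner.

Final position: (12,3)
Wall sequence: TLBR

1. t=4 → T at (3,12); v=(-1,-1)
2. t=3 → L at (0,9); v=(1,-1)
3. t=9 → B at (9,0); v=(1,1)
4. t=3 → R at (12,3); v=(-1,1)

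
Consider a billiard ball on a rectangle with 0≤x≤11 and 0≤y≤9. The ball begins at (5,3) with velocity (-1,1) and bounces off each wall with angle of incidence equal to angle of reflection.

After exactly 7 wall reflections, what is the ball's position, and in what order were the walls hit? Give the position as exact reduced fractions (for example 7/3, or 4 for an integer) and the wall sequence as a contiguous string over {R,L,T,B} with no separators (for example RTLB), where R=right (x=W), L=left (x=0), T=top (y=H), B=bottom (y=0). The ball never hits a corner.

Final position: (6,0)
Wall sequence: LTBRTLB

1. t=5 → L at (0,8); v=(1,1)
2. t=1 → T at (1,9); v=(1,-1)
3. t=9 → B at (10,0); v=(1,1)
4. t=1 → R at (11,1); v=(-1,1)
5. t=8 → T at (3,9); v=(-1,-1)
6. t=3 → L at (0,6); v=(1,-1)
7. t=6 → B at (6,0); v=(1,1)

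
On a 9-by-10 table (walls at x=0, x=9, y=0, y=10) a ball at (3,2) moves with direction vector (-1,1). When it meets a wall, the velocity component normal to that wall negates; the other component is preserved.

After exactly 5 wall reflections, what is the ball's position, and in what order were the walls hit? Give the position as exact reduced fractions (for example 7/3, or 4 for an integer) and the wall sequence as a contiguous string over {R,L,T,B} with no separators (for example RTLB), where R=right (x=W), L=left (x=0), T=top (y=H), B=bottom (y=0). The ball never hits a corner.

Final position: (0,3)
Wall sequence: LTRBL

1. t=3 → L at (0,5); v=(1,1)
2. t=5 → T at (5,10); v=(1,-1)
3. t=4 → R at (9,6); v=(-1,-1)
4. t=6 → B at (3,0); v=(-1,1)
5. t=3 → L at (0,3); v=(1,1)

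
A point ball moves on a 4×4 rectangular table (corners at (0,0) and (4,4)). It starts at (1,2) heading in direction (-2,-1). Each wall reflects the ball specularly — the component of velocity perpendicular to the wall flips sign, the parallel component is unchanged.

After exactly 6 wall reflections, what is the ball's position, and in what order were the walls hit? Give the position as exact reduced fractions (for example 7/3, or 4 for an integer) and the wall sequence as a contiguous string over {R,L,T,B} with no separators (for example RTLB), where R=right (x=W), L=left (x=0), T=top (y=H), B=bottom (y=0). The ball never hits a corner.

1. t=1/2 → L at (0,3/2); v=(2,-1)
2. t=3/2 → B at (3,0); v=(2,1)
3. t=1/2 → R at (4,1/2); v=(-2,1)
4. t=2 → L at (0,5/2); v=(2,1)
5. t=3/2 → T at (3,4); v=(2,-1)
6. t=1/2 → R at (4,7/2); v=(-2,-1)

Final position: (4,7/2)
Wall sequence: LBRLTR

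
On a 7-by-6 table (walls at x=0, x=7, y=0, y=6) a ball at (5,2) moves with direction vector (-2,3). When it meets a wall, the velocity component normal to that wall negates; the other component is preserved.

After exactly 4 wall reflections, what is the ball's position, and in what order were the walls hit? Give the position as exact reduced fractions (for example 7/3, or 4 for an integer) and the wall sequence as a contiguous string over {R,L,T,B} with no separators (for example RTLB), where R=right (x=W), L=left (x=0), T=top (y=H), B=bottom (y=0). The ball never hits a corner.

Final position: (17/3,6)
Wall sequence: TLBT

1. t=4/3 → T at (7/3,6); v=(-2,-3)
2. t=7/6 → L at (0,5/2); v=(2,-3)
3. t=5/6 → B at (5/3,0); v=(2,3)
4. t=2 → T at (17/3,6); v=(2,-3)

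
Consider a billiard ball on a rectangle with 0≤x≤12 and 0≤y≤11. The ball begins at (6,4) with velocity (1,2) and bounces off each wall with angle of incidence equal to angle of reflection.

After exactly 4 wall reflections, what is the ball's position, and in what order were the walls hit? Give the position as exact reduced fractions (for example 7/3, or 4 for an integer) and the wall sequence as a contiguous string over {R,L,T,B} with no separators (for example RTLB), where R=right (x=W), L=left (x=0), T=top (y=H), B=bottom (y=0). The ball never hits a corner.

1. t=7/2 → T at (19/2,11); v=(1,-2)
2. t=5/2 → R at (12,6); v=(-1,-2)
3. t=3 → B at (9,0); v=(-1,2)
4. t=11/2 → T at (7/2,11); v=(-1,-2)

Final position: (7/2,11)
Wall sequence: TRBT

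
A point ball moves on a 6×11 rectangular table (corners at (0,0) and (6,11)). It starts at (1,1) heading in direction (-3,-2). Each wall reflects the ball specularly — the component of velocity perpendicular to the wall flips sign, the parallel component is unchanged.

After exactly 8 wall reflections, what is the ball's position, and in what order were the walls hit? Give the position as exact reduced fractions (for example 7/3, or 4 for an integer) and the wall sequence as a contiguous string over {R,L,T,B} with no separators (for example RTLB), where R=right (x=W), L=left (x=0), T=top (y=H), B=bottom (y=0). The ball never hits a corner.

1. t=1/3 → L at (0,1/3); v=(3,-2)
2. t=1/6 → B at (1/2,0); v=(3,2)
3. t=11/6 → R at (6,11/3); v=(-3,2)
4. t=2 → L at (0,23/3); v=(3,2)
5. t=5/3 → T at (5,11); v=(3,-2)
6. t=1/3 → R at (6,31/3); v=(-3,-2)
7. t=2 → L at (0,19/3); v=(3,-2)
8. t=2 → R at (6,7/3); v=(-3,-2)

Final position: (6,7/3)
Wall sequence: LBRLTRLR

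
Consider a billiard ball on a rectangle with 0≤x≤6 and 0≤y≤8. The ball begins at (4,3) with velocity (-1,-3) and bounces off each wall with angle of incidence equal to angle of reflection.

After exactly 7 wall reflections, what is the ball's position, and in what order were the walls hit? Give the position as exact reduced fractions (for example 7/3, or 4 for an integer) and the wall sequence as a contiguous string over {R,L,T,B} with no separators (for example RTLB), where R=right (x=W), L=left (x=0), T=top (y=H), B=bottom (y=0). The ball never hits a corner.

Final position: (13/3,0)
Wall sequence: BTLBTRB

1. t=1 → B at (3,0); v=(-1,3)
2. t=8/3 → T at (1/3,8); v=(-1,-3)
3. t=1/3 → L at (0,7); v=(1,-3)
4. t=7/3 → B at (7/3,0); v=(1,3)
5. t=8/3 → T at (5,8); v=(1,-3)
6. t=1 → R at (6,5); v=(-1,-3)
7. t=5/3 → B at (13/3,0); v=(-1,3)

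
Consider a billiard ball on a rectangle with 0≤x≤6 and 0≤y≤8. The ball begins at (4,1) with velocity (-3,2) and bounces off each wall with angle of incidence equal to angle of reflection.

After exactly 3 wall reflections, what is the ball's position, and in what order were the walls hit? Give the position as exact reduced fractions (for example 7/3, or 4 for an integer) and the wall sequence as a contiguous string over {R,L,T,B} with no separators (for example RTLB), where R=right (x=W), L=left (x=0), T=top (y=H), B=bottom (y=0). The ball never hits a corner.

1. t=4/3 → L at (0,11/3); v=(3,2)
2. t=2 → R at (6,23/3); v=(-3,2)
3. t=1/6 → T at (11/2,8); v=(-3,-2)

Final position: (11/2,8)
Wall sequence: LRT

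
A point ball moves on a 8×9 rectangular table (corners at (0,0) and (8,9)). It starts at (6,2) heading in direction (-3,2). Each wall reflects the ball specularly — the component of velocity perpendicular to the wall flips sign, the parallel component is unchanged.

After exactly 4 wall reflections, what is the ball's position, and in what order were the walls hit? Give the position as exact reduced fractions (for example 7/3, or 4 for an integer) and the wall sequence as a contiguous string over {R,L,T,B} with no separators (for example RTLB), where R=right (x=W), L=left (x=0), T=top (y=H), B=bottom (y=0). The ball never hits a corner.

Final position: (0,4/3)
Wall sequence: LTRL

1. t=2 → L at (0,6); v=(3,2)
2. t=3/2 → T at (9/2,9); v=(3,-2)
3. t=7/6 → R at (8,20/3); v=(-3,-2)
4. t=8/3 → L at (0,4/3); v=(3,-2)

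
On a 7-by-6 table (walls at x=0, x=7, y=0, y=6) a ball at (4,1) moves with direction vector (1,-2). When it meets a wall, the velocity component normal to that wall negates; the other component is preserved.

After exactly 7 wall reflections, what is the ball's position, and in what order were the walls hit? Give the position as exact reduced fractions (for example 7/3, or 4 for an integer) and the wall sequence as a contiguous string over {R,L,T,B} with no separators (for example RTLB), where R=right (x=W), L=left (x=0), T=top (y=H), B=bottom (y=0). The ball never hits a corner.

Final position: (5/2,0)
Wall sequence: BRTBTLB

1. t=1/2 → B at (9/2,0); v=(1,2)
2. t=5/2 → R at (7,5); v=(-1,2)
3. t=1/2 → T at (13/2,6); v=(-1,-2)
4. t=3 → B at (7/2,0); v=(-1,2)
5. t=3 → T at (1/2,6); v=(-1,-2)
6. t=1/2 → L at (0,5); v=(1,-2)
7. t=5/2 → B at (5/2,0); v=(1,2)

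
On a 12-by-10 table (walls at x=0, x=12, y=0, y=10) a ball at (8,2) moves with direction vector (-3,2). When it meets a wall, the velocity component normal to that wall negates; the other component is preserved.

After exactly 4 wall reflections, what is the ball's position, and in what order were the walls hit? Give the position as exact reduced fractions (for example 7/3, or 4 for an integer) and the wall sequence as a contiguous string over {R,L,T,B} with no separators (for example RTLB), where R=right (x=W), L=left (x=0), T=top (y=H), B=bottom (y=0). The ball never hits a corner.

Final position: (5,0)
Wall sequence: LTRB

1. t=8/3 → L at (0,22/3); v=(3,2)
2. t=4/3 → T at (4,10); v=(3,-2)
3. t=8/3 → R at (12,14/3); v=(-3,-2)
4. t=7/3 → B at (5,0); v=(-3,2)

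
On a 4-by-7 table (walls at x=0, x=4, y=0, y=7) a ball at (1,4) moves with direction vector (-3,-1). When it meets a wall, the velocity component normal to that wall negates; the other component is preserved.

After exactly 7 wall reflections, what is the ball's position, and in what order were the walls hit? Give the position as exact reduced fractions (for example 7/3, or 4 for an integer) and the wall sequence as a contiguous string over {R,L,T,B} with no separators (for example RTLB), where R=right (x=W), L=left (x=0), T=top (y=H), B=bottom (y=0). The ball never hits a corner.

1. t=1/3 → L at (0,11/3); v=(3,-1)
2. t=4/3 → R at (4,7/3); v=(-3,-1)
3. t=4/3 → L at (0,1); v=(3,-1)
4. t=1 → B at (3,0); v=(3,1)
5. t=1/3 → R at (4,1/3); v=(-3,1)
6. t=4/3 → L at (0,5/3); v=(3,1)
7. t=4/3 → R at (4,3); v=(-3,1)

Final position: (4,3)
Wall sequence: LRLBRLR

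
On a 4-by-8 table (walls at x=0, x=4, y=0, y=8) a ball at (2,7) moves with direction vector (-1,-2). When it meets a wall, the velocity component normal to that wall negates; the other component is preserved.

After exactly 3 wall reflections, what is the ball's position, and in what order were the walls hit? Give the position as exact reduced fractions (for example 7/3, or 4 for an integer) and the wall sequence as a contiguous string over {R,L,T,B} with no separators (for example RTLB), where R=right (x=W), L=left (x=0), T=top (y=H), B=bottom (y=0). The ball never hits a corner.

1. t=2 → L at (0,3); v=(1,-2)
2. t=3/2 → B at (3/2,0); v=(1,2)
3. t=5/2 → R at (4,5); v=(-1,2)

Final position: (4,5)
Wall sequence: LBR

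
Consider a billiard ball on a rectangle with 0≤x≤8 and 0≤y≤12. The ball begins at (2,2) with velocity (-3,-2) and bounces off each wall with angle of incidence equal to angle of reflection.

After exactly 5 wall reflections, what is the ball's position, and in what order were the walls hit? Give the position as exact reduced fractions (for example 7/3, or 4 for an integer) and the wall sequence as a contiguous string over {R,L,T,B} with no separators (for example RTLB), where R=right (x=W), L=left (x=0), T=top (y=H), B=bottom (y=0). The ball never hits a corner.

Final position: (3,12)
Wall sequence: LBRLT

1. t=2/3 → L at (0,2/3); v=(3,-2)
2. t=1/3 → B at (1,0); v=(3,2)
3. t=7/3 → R at (8,14/3); v=(-3,2)
4. t=8/3 → L at (0,10); v=(3,2)
5. t=1 → T at (3,12); v=(3,-2)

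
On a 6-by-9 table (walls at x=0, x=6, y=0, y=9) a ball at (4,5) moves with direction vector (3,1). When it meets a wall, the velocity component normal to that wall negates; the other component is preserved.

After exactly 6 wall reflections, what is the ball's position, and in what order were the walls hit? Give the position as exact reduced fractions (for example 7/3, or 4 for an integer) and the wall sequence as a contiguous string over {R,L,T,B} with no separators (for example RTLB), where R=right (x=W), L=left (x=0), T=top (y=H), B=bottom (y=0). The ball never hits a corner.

1. t=2/3 → R at (6,17/3); v=(-3,1)
2. t=2 → L at (0,23/3); v=(3,1)
3. t=4/3 → T at (4,9); v=(3,-1)
4. t=2/3 → R at (6,25/3); v=(-3,-1)
5. t=2 → L at (0,19/3); v=(3,-1)
6. t=2 → R at (6,13/3); v=(-3,-1)

Final position: (6,13/3)
Wall sequence: RLTRLR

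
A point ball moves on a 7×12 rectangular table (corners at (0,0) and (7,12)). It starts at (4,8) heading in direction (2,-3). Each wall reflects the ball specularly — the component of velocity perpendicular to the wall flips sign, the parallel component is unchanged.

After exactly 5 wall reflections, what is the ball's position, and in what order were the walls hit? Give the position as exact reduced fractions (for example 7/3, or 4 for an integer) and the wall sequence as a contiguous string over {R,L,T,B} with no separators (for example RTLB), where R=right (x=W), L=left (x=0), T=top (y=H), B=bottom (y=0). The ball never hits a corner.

Final position: (7,13/2)
Wall sequence: RBLTR

1. t=3/2 → R at (7,7/2); v=(-2,-3)
2. t=7/6 → B at (14/3,0); v=(-2,3)
3. t=7/3 → L at (0,7); v=(2,3)
4. t=5/3 → T at (10/3,12); v=(2,-3)
5. t=11/6 → R at (7,13/2); v=(-2,-3)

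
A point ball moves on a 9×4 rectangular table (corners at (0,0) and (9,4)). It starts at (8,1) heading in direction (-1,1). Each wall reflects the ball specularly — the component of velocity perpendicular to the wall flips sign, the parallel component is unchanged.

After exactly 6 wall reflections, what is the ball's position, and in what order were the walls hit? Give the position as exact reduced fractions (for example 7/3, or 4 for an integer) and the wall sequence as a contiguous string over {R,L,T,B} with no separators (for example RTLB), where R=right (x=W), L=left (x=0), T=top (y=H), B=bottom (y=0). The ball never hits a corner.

1. t=3 → T at (5,4); v=(-1,-1)
2. t=4 → B at (1,0); v=(-1,1)
3. t=1 → L at (0,1); v=(1,1)
4. t=3 → T at (3,4); v=(1,-1)
5. t=4 → B at (7,0); v=(1,1)
6. t=2 → R at (9,2); v=(-1,1)

Final position: (9,2)
Wall sequence: TBLTBR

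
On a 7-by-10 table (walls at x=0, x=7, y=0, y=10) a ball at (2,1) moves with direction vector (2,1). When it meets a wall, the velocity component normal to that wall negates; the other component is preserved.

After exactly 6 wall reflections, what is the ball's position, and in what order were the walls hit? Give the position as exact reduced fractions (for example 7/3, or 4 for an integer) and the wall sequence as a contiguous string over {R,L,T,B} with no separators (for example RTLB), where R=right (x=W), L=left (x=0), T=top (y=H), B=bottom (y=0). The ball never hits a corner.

1. t=5/2 → R at (7,7/2); v=(-2,1)
2. t=7/2 → L at (0,7); v=(2,1)
3. t=3 → T at (6,10); v=(2,-1)
4. t=1/2 → R at (7,19/2); v=(-2,-1)
5. t=7/2 → L at (0,6); v=(2,-1)
6. t=7/2 → R at (7,5/2); v=(-2,-1)

Final position: (7,5/2)
Wall sequence: RLTRLR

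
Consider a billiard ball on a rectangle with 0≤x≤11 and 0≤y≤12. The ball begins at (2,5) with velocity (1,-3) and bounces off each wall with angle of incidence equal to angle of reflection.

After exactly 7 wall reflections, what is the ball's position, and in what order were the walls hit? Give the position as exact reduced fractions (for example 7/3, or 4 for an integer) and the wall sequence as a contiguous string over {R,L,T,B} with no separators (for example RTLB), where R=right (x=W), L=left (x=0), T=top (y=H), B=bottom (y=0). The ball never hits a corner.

1. t=5/3 → B at (11/3,0); v=(1,3)
2. t=4 → T at (23/3,12); v=(1,-3)
3. t=10/3 → R at (11,2); v=(-1,-3)
4. t=2/3 → B at (31/3,0); v=(-1,3)
5. t=4 → T at (19/3,12); v=(-1,-3)
6. t=4 → B at (7/3,0); v=(-1,3)
7. t=7/3 → L at (0,7); v=(1,3)

Final position: (0,7)
Wall sequence: BTRBTBL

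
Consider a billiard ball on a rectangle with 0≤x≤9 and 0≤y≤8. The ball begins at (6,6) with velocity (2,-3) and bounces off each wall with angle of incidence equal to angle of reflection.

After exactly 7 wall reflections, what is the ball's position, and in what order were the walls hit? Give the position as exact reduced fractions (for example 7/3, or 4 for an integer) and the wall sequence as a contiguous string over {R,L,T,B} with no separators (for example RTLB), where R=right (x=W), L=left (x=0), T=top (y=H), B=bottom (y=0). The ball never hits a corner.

Final position: (9,13/2)
Wall sequence: RBTLBTR

1. t=3/2 → R at (9,3/2); v=(-2,-3)
2. t=1/2 → B at (8,0); v=(-2,3)
3. t=8/3 → T at (8/3,8); v=(-2,-3)
4. t=4/3 → L at (0,4); v=(2,-3)
5. t=4/3 → B at (8/3,0); v=(2,3)
6. t=8/3 → T at (8,8); v=(2,-3)
7. t=1/2 → R at (9,13/2); v=(-2,-3)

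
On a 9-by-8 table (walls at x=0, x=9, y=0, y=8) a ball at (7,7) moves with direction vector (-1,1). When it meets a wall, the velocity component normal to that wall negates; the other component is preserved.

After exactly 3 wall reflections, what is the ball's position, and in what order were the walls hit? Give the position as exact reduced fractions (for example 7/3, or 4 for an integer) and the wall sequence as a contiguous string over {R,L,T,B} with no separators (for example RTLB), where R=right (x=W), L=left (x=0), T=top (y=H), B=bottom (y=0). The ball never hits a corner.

1. t=1 → T at (6,8); v=(-1,-1)
2. t=6 → L at (0,2); v=(1,-1)
3. t=2 → B at (2,0); v=(1,1)

Final position: (2,0)
Wall sequence: TLB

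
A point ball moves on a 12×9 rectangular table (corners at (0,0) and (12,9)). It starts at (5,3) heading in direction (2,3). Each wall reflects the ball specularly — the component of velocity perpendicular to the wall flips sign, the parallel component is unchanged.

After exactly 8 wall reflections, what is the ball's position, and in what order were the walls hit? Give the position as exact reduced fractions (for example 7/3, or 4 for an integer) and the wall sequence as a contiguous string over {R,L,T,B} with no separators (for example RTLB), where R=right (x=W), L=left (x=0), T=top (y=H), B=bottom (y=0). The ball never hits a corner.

1. t=2 → T at (9,9); v=(2,-3)
2. t=3/2 → R at (12,9/2); v=(-2,-3)
3. t=3/2 → B at (9,0); v=(-2,3)
4. t=3 → T at (3,9); v=(-2,-3)
5. t=3/2 → L at (0,9/2); v=(2,-3)
6. t=3/2 → B at (3,0); v=(2,3)
7. t=3 → T at (9,9); v=(2,-3)
8. t=3/2 → R at (12,9/2); v=(-2,-3)

Final position: (12,9/2)
Wall sequence: TRBTLBTR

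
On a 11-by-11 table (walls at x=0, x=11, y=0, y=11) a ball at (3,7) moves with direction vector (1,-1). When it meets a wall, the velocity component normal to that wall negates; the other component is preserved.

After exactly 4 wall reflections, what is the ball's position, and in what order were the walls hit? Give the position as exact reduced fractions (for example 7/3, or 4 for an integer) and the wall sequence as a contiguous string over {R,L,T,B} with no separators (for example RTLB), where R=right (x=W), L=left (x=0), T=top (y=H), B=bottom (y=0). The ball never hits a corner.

1. t=7 → B at (10,0); v=(1,1)
2. t=1 → R at (11,1); v=(-1,1)
3. t=10 → T at (1,11); v=(-1,-1)
4. t=1 → L at (0,10); v=(1,-1)

Final position: (0,10)
Wall sequence: BRTL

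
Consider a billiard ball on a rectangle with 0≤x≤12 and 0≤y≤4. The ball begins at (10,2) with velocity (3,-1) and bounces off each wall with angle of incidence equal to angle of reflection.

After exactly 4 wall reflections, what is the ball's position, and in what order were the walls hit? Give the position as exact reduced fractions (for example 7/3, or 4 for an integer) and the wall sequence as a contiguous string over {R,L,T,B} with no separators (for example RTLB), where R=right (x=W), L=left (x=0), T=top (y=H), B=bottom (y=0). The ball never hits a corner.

Final position: (4,4)
Wall sequence: RBLT

1. t=2/3 → R at (12,4/3); v=(-3,-1)
2. t=4/3 → B at (8,0); v=(-3,1)
3. t=8/3 → L at (0,8/3); v=(3,1)
4. t=4/3 → T at (4,4); v=(3,-1)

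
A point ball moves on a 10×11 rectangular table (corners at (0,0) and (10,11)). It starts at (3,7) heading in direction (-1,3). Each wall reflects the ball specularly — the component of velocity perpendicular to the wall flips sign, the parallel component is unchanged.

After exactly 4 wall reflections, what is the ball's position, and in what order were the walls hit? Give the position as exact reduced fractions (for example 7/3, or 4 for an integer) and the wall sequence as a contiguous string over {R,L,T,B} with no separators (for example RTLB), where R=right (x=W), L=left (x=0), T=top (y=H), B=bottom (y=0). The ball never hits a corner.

Final position: (17/3,11)
Wall sequence: TLBT

1. t=4/3 → T at (5/3,11); v=(-1,-3)
2. t=5/3 → L at (0,6); v=(1,-3)
3. t=2 → B at (2,0); v=(1,3)
4. t=11/3 → T at (17/3,11); v=(1,-3)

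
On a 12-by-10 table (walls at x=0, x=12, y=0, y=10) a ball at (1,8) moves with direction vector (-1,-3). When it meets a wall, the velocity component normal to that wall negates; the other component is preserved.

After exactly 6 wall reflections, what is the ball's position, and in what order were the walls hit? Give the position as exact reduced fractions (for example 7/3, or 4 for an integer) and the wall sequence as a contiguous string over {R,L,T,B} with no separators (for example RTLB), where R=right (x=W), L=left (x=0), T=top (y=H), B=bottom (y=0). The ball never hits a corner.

Final position: (12,9)
Wall sequence: LBTBTR

1. t=1 → L at (0,5); v=(1,-3)
2. t=5/3 → B at (5/3,0); v=(1,3)
3. t=10/3 → T at (5,10); v=(1,-3)
4. t=10/3 → B at (25/3,0); v=(1,3)
5. t=10/3 → T at (35/3,10); v=(1,-3)
6. t=1/3 → R at (12,9); v=(-1,-3)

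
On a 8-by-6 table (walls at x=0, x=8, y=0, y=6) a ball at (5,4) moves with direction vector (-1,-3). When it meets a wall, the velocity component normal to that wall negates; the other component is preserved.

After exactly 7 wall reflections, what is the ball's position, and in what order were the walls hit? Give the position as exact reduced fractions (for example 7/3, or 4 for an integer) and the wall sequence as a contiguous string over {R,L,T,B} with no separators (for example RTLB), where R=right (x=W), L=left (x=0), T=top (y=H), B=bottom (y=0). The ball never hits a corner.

Final position: (19/3,6)
Wall sequence: BTLBTBT

1. t=4/3 → B at (11/3,0); v=(-1,3)
2. t=2 → T at (5/3,6); v=(-1,-3)
3. t=5/3 → L at (0,1); v=(1,-3)
4. t=1/3 → B at (1/3,0); v=(1,3)
5. t=2 → T at (7/3,6); v=(1,-3)
6. t=2 → B at (13/3,0); v=(1,3)
7. t=2 → T at (19/3,6); v=(1,-3)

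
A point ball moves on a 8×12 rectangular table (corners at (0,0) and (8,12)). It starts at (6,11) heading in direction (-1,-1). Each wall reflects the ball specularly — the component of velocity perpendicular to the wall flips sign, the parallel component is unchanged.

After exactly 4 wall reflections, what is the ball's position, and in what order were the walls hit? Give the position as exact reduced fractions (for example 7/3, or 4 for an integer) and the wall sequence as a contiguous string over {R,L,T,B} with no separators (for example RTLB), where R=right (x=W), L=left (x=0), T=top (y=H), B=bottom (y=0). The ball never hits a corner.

Final position: (0,11)
Wall sequence: LBRL

1. t=6 → L at (0,5); v=(1,-1)
2. t=5 → B at (5,0); v=(1,1)
3. t=3 → R at (8,3); v=(-1,1)
4. t=8 → L at (0,11); v=(1,1)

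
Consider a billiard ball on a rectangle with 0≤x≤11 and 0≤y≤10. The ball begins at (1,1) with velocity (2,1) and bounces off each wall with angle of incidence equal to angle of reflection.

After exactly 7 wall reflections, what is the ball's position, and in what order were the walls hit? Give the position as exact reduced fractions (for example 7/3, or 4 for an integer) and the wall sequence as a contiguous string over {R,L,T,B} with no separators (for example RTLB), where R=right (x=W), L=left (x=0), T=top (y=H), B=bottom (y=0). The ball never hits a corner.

Final position: (11,8)
Wall sequence: RTLRBLR

1. t=5 → R at (11,6); v=(-2,1)
2. t=4 → T at (3,10); v=(-2,-1)
3. t=3/2 → L at (0,17/2); v=(2,-1)
4. t=11/2 → R at (11,3); v=(-2,-1)
5. t=3 → B at (5,0); v=(-2,1)
6. t=5/2 → L at (0,5/2); v=(2,1)
7. t=11/2 → R at (11,8); v=(-2,1)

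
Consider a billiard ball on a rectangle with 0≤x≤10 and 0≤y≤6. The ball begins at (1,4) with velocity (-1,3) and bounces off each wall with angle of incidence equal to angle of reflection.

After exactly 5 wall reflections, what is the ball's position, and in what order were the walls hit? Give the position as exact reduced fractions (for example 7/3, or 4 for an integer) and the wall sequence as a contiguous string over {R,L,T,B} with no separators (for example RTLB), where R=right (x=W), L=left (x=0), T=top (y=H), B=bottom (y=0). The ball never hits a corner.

1. t=2/3 → T at (1/3,6); v=(-1,-3)
2. t=1/3 → L at (0,5); v=(1,-3)
3. t=5/3 → B at (5/3,0); v=(1,3)
4. t=2 → T at (11/3,6); v=(1,-3)
5. t=2 → B at (17/3,0); v=(1,3)

Final position: (17/3,0)
Wall sequence: TLBTB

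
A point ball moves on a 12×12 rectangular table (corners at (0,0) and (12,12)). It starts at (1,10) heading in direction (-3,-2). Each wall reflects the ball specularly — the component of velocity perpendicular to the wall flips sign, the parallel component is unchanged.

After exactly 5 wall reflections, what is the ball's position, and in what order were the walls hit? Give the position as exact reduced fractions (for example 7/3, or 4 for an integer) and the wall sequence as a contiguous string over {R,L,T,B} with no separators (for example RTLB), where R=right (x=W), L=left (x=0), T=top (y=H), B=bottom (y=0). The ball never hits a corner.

Final position: (8,12)
Wall sequence: LRBLT

1. t=1/3 → L at (0,28/3); v=(3,-2)
2. t=4 → R at (12,4/3); v=(-3,-2)
3. t=2/3 → B at (10,0); v=(-3,2)
4. t=10/3 → L at (0,20/3); v=(3,2)
5. t=8/3 → T at (8,12); v=(3,-2)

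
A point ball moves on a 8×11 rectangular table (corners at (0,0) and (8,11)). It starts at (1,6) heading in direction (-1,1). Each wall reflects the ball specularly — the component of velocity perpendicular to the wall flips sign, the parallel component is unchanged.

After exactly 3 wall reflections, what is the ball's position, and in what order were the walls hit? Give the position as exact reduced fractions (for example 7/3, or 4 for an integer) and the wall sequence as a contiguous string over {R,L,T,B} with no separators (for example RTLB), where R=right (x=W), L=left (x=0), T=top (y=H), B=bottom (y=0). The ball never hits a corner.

1. t=1 → L at (0,7); v=(1,1)
2. t=4 → T at (4,11); v=(1,-1)
3. t=4 → R at (8,7); v=(-1,-1)

Final position: (8,7)
Wall sequence: LTR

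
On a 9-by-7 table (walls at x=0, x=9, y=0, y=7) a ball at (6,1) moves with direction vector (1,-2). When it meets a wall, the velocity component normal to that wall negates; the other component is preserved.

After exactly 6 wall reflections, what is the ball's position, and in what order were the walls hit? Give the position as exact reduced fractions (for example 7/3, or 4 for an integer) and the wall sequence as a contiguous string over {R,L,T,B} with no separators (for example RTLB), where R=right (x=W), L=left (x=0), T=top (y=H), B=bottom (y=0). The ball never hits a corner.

Final position: (0,5)
Wall sequence: BRTBTL

1. t=1/2 → B at (13/2,0); v=(1,2)
2. t=5/2 → R at (9,5); v=(-1,2)
3. t=1 → T at (8,7); v=(-1,-2)
4. t=7/2 → B at (9/2,0); v=(-1,2)
5. t=7/2 → T at (1,7); v=(-1,-2)
6. t=1 → L at (0,5); v=(1,-2)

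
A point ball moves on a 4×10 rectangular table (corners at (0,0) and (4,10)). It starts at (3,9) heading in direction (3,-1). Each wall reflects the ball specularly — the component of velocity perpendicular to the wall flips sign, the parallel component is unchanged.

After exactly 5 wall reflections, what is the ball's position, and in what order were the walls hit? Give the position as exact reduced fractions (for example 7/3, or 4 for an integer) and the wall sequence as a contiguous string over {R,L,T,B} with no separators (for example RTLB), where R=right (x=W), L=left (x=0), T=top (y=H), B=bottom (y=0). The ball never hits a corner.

Final position: (4,10/3)
Wall sequence: RLRLR

1. t=1/3 → R at (4,26/3); v=(-3,-1)
2. t=4/3 → L at (0,22/3); v=(3,-1)
3. t=4/3 → R at (4,6); v=(-3,-1)
4. t=4/3 → L at (0,14/3); v=(3,-1)
5. t=4/3 → R at (4,10/3); v=(-3,-1)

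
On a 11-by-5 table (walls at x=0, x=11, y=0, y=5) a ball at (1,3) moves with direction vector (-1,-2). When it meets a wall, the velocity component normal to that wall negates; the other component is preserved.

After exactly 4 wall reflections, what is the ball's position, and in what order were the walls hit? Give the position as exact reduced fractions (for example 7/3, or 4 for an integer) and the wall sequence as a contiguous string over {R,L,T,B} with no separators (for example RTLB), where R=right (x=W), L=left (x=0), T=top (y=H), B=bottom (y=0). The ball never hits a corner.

Final position: (11/2,0)
Wall sequence: LBTB

1. t=1 → L at (0,1); v=(1,-2)
2. t=1/2 → B at (1/2,0); v=(1,2)
3. t=5/2 → T at (3,5); v=(1,-2)
4. t=5/2 → B at (11/2,0); v=(1,2)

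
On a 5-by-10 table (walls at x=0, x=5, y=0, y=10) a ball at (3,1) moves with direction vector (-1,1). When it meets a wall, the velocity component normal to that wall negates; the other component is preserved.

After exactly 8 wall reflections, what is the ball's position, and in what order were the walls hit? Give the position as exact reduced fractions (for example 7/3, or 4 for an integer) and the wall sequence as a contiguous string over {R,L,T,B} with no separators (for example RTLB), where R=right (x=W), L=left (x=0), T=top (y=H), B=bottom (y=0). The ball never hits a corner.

Final position: (5,9)
Wall sequence: LRTLRBLR

1. t=3 → L at (0,4); v=(1,1)
2. t=5 → R at (5,9); v=(-1,1)
3. t=1 → T at (4,10); v=(-1,-1)
4. t=4 → L at (0,6); v=(1,-1)
5. t=5 → R at (5,1); v=(-1,-1)
6. t=1 → B at (4,0); v=(-1,1)
7. t=4 → L at (0,4); v=(1,1)
8. t=5 → R at (5,9); v=(-1,1)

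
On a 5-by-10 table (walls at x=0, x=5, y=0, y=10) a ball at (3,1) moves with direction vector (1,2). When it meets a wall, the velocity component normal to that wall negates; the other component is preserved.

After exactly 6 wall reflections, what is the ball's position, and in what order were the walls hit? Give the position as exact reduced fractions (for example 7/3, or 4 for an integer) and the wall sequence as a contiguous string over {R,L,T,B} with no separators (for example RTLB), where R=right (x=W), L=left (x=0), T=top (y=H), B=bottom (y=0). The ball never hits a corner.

Final position: (5/2,10)
Wall sequence: RTLBRT

1. t=2 → R at (5,5); v=(-1,2)
2. t=5/2 → T at (5/2,10); v=(-1,-2)
3. t=5/2 → L at (0,5); v=(1,-2)
4. t=5/2 → B at (5/2,0); v=(1,2)
5. t=5/2 → R at (5,5); v=(-1,2)
6. t=5/2 → T at (5/2,10); v=(-1,-2)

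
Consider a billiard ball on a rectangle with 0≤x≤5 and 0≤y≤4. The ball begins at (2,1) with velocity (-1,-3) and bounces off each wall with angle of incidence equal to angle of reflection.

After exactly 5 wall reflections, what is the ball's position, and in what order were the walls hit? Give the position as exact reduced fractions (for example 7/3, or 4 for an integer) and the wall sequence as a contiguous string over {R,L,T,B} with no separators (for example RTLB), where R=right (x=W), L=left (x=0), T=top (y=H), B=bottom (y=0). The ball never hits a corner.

Final position: (7/3,4)
Wall sequence: BTLBT

1. t=1/3 → B at (5/3,0); v=(-1,3)
2. t=4/3 → T at (1/3,4); v=(-1,-3)
3. t=1/3 → L at (0,3); v=(1,-3)
4. t=1 → B at (1,0); v=(1,3)
5. t=4/3 → T at (7/3,4); v=(1,-3)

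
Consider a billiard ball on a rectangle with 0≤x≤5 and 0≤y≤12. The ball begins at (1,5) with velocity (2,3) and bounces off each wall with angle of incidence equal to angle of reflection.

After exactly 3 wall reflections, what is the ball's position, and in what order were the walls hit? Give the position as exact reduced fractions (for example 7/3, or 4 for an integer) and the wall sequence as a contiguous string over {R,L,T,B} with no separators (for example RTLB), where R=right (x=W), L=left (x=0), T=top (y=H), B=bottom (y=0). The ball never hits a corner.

1. t=2 → R at (5,11); v=(-2,3)
2. t=1/3 → T at (13/3,12); v=(-2,-3)
3. t=13/6 → L at (0,11/2); v=(2,-3)

Final position: (0,11/2)
Wall sequence: RTL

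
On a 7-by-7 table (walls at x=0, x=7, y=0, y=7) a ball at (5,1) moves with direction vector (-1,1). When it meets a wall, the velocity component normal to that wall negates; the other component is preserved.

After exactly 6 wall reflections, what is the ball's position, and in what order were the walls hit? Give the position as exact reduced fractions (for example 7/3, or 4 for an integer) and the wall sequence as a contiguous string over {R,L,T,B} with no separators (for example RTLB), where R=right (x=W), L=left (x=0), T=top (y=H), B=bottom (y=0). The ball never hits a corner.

Final position: (1,7)
Wall sequence: LTRBLT

1. t=5 → L at (0,6); v=(1,1)
2. t=1 → T at (1,7); v=(1,-1)
3. t=6 → R at (7,1); v=(-1,-1)
4. t=1 → B at (6,0); v=(-1,1)
5. t=6 → L at (0,6); v=(1,1)
6. t=1 → T at (1,7); v=(1,-1)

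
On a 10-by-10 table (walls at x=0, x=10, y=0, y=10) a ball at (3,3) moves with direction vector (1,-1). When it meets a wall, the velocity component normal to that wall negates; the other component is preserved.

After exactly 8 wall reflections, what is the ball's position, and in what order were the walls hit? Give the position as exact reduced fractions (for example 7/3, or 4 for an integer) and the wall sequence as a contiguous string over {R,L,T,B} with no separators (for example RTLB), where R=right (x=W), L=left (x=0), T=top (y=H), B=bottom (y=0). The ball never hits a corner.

Final position: (0,6)
Wall sequence: BRTLBRTL

1. t=3 → B at (6,0); v=(1,1)
2. t=4 → R at (10,4); v=(-1,1)
3. t=6 → T at (4,10); v=(-1,-1)
4. t=4 → L at (0,6); v=(1,-1)
5. t=6 → B at (6,0); v=(1,1)
6. t=4 → R at (10,4); v=(-1,1)
7. t=6 → T at (4,10); v=(-1,-1)
8. t=4 → L at (0,6); v=(1,-1)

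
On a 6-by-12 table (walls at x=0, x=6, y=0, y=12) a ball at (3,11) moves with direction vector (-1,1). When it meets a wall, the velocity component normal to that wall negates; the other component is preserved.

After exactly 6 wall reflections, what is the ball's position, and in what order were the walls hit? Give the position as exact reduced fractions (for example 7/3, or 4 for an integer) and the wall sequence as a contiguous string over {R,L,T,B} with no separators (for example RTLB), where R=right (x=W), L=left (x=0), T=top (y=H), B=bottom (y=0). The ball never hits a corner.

1. t=1 → T at (2,12); v=(-1,-1)
2. t=2 → L at (0,10); v=(1,-1)
3. t=6 → R at (6,4); v=(-1,-1)
4. t=4 → B at (2,0); v=(-1,1)
5. t=2 → L at (0,2); v=(1,1)
6. t=6 → R at (6,8); v=(-1,1)

Final position: (6,8)
Wall sequence: TLRBLR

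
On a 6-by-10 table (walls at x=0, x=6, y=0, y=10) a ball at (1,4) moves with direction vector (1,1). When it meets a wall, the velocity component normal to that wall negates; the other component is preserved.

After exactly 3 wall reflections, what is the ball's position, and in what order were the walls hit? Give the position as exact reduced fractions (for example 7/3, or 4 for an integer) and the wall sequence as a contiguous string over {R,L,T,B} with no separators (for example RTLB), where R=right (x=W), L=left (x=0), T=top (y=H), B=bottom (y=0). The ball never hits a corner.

Final position: (0,5)
Wall sequence: RTL

1. t=5 → R at (6,9); v=(-1,1)
2. t=1 → T at (5,10); v=(-1,-1)
3. t=5 → L at (0,5); v=(1,-1)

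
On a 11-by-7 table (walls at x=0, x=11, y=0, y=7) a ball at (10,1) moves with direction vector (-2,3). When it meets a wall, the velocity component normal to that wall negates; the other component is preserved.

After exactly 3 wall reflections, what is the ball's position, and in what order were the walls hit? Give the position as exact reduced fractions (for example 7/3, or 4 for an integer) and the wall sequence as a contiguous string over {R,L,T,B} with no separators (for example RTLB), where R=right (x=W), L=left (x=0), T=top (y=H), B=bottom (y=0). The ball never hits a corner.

1. t=2 → T at (6,7); v=(-2,-3)
2. t=7/3 → B at (4/3,0); v=(-2,3)
3. t=2/3 → L at (0,2); v=(2,3)

Final position: (0,2)
Wall sequence: TBL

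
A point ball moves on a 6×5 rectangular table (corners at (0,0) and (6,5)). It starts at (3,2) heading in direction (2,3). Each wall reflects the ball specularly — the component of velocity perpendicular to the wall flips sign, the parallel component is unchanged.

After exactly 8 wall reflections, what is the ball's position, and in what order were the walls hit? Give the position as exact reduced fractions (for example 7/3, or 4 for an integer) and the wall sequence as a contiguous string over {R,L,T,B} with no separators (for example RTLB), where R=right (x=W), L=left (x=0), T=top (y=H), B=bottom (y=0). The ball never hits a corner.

Final position: (17/3,5)
Wall sequence: TRBTLBRT

1. t=1 → T at (5,5); v=(2,-3)
2. t=1/2 → R at (6,7/2); v=(-2,-3)
3. t=7/6 → B at (11/3,0); v=(-2,3)
4. t=5/3 → T at (1/3,5); v=(-2,-3)
5. t=1/6 → L at (0,9/2); v=(2,-3)
6. t=3/2 → B at (3,0); v=(2,3)
7. t=3/2 → R at (6,9/2); v=(-2,3)
8. t=1/6 → T at (17/3,5); v=(-2,-3)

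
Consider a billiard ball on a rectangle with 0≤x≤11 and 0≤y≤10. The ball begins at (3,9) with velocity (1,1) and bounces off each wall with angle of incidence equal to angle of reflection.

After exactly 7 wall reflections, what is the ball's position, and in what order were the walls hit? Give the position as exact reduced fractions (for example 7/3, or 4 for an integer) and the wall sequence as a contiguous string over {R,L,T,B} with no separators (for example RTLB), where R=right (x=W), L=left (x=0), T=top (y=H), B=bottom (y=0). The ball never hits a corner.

Final position: (10,0)
Wall sequence: TRBLTRB

1. t=1 → T at (4,10); v=(1,-1)
2. t=7 → R at (11,3); v=(-1,-1)
3. t=3 → B at (8,0); v=(-1,1)
4. t=8 → L at (0,8); v=(1,1)
5. t=2 → T at (2,10); v=(1,-1)
6. t=9 → R at (11,1); v=(-1,-1)
7. t=1 → B at (10,0); v=(-1,1)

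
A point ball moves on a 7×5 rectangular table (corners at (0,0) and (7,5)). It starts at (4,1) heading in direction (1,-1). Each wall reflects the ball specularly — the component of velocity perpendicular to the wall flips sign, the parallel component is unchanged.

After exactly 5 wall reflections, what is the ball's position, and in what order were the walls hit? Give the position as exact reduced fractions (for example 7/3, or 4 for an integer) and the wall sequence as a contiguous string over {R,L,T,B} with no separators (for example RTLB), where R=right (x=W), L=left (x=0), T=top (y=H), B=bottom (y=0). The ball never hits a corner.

Final position: (1,0)
Wall sequence: BRTLB

1. t=1 → B at (5,0); v=(1,1)
2. t=2 → R at (7,2); v=(-1,1)
3. t=3 → T at (4,5); v=(-1,-1)
4. t=4 → L at (0,1); v=(1,-1)
5. t=1 → B at (1,0); v=(1,1)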